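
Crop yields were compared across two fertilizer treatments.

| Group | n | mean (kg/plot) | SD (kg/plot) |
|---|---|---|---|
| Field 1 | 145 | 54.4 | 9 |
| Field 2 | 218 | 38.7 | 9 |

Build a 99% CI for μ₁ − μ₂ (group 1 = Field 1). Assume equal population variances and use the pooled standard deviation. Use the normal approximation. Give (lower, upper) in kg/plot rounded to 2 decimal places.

(13.22, 18.18)

s_p = √[((n₁−1)s₁² + (n₂−1)s₂²)/(n₁+n₂−2)] = √[(144·9² + 217·9²)/361] = 9.0000.
SE = 9.0000·√(1/145 + 1/218) = 0.9645.
With z* = 2.576, margin = 2.576 × 0.9645 = 2.4846.
x̄₁ − x̄₂ = 54.4 − 38.7 = 15.7000; interval 15.7000 ± 2.4846 = (13.22, 18.18).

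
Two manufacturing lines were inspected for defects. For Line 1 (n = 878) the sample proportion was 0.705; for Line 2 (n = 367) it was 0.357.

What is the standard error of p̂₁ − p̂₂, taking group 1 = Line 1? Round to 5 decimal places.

SE₁ = √(p̂₁(1−p̂₁)/n₁) = √(0.7050·0.2950/878) = 0.01539; SE₂ = √(0.3570·0.6430/367) = 0.02501.
Independent samples: SE of the difference = √(SE₁² + SE₂²) = √(0.0002368521 + 0.0006255001) = 0.02937.

0.02937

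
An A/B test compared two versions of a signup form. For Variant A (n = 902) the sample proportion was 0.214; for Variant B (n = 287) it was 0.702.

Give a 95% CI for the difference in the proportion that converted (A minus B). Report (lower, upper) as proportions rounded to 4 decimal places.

The two standard errors are √(0.2140×0.7860/902) = 0.01366 and √(0.7020×0.2980/287) = 0.02700.
Because the samples are independent, SE_diff = √(0.01366² + 0.02700²) = 0.03026.
Using z* = 1.960 for 95%, ME = 1.960 × 0.03026 = 0.05931.
p̂₁ − p̂₂ = -0.4880; interval -0.4880 ± 0.05931 gives (-0.5473, -0.4287).

(-0.5473, -0.4287)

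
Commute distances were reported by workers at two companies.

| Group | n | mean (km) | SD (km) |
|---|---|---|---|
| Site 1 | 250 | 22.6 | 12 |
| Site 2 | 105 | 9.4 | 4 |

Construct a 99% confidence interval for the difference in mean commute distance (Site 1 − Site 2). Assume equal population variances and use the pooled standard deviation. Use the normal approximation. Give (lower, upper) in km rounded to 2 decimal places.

s_p = √[((n₁−1)s₁² + (n₂−1)s₂²)/(n₁+n₂−2)] = √[(249·12² + 104·4²)/353] = 10.3097.
SE = 10.3097·√(1/250 + 1/105) = 1.1989.
With z* = 2.576, margin = 2.576 × 1.1989 = 3.0884.
x̄₁ − x̄₂ = 22.6 − 9.4 = 13.2000; interval 13.2000 ± 3.0884 = (10.11, 16.29).

(10.11, 16.29)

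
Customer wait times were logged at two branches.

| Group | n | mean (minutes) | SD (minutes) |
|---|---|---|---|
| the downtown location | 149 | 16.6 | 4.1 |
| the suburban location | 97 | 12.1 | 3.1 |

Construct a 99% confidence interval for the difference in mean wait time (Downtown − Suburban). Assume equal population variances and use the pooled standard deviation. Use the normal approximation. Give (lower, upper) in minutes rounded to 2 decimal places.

(3.24, 5.76)

s_p = √[((n₁−1)s₁² + (n₂−1)s₂²)/(n₁+n₂−2)] = √[(148·4.1² + 96·3.1²)/244] = 3.7386.
SE = 3.7386·√(1/149 + 1/97) = 0.4878.
With z* = 2.576, margin = 2.576 × 0.4878 = 1.2566.
x̄₁ − x̄₂ = 16.6 − 12.1 = 4.5000; interval 4.5000 ± 1.2566 = (3.24, 5.76).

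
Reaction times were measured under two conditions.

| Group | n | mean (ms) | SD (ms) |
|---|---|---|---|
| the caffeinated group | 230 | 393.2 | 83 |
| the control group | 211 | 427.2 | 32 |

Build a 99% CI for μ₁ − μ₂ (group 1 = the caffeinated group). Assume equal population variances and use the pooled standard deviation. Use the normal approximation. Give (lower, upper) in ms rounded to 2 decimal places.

s_p = √[((n₁−1)s₁² + (n₂−1)s₂²)/(n₁+n₂−2)] = √[(229·83² + 210·32²)/439] = 63.9016.
SE = 63.9016·√(1/230 + 1/211) = 6.0915.
With z* = 2.576, margin = 2.576 × 6.0915 = 15.6917.
x̄₁ − x̄₂ = 393.2 − 427.2 = -34.0000; interval -34.0000 ± 15.6917 = (-49.69, -18.31).

(-49.69, -18.31)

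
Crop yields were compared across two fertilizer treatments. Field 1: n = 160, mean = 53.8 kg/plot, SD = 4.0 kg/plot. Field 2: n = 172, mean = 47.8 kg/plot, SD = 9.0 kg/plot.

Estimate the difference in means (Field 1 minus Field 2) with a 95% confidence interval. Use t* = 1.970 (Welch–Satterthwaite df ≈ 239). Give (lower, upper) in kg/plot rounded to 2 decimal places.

(4.51, 7.49)

SE₁ = s₁/√n₁ = 4.0/√160 = 0.3162; SE₂ = 9.0/√172 = 0.6862.
Independent samples, unequal variances: SE_diff = √(SE₁² + SE₂²) = √(0.09998244 + 0.47087044) = 0.7555.
t* = 1.970, so margin of error = 1.970 × 0.7555 = 1.4883.
Difference in means = 53.8 − 47.8 = 6.0000.
6.0000 ± 1.4883 → (4.51, 7.49).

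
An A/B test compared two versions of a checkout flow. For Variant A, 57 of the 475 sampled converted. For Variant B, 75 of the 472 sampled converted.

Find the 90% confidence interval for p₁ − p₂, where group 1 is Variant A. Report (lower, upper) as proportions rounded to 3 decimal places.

p̂₁ = 57/475 = 0.1200 and p̂₂ = 75/472 = 0.1589.
SE₁ = √(p̂₁(1−p̂₁)/n₁) = √(0.1200·0.8800/475) = 0.01491; SE₂ = √(0.1589·0.8411/472) = 0.01683.
Independent samples: SE of the difference = √(SE₁² + SE₂²) = √(0.0002223081 + 0.0002832489) = 0.02248.
z* for 90% confidence is 1.645, so the margin of error is 1.645 × 0.02248 = 0.03698.
Point estimate p̂₁ − p̂₂ = 0.1200 − 0.1589 = -0.0389.
-0.0389 ± 0.03698 → (-0.076, -0.002).

(-0.076, -0.002)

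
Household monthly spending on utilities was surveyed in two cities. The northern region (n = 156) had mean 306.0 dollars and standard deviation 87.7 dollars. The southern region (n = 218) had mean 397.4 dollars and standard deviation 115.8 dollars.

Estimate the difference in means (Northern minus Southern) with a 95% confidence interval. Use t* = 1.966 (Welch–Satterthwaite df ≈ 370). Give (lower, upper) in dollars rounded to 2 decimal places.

Per-group SEs: s₁/√n₁ = 87.7/√156 = 7.0216, s₂/√n₂ = 115.8/√218 = 7.8430.
Unpooled SE of the difference: √(49.30286656 + 61.512649) = 10.5269.
Margin of error = t* · SE = 1.966 × 10.5269 = 20.6959.
x̄₁ − x̄₂ = 306.0 − 397.4 = -91.4000.
CI: -91.4000 ± 20.6959 = (-112.10, -70.70).

(-112.10, -70.70)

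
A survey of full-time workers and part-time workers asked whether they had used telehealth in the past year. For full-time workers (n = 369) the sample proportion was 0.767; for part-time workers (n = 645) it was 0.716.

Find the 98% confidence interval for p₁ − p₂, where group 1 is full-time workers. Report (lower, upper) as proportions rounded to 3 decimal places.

(-0.015, 0.117)

The two standard errors are √(0.7670×0.2330/369) = 0.02201 and √(0.7160×0.2840/645) = 0.01776.
Because the samples are independent, SE_diff = √(0.02201² + 0.01776²) = 0.02828.
Using z* = 2.326 for 98%, ME = 2.326 × 0.02828 = 0.06578.
p̂₁ − p̂₂ = 0.0510; interval 0.0510 ± 0.06578 gives (-0.015, 0.117).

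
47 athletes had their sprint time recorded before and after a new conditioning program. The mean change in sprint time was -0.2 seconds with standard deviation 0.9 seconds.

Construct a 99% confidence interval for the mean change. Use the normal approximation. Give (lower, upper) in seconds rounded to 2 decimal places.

(-0.54, 0.14)

This is a matched-pairs design, so SE = s_d/√n = 0.9/√47 = 0.1313.
Margin = 2.576 × 0.1313 = 0.3382; the interval is -0.2 ± 0.3382 = (-0.54, 0.14).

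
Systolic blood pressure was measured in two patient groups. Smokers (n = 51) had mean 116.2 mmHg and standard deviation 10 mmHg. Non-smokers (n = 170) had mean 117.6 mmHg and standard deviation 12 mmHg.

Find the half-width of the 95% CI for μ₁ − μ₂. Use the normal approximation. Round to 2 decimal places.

Per-group SEs: s₁/√n₁ = 10/√51 = 1.4003, s₂/√n₂ = 12/√170 = 0.9204.
Unpooled SE of the difference: √(1.96084009 + 0.84713616) = 1.6757.
Margin of error = z* · SE = 1.960 × 1.6757 = 3.2844.

3.28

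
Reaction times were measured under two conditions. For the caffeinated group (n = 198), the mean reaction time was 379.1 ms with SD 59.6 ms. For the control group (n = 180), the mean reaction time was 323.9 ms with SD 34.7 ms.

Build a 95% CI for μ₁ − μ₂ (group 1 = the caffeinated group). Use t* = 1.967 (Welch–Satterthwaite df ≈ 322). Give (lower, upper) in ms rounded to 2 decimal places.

(45.44, 64.96)

Standard errors of each mean: 59.6/√198 = 4.2356 and 34.7/√180 = 2.5864.
SE(x̄₁ − x̄₂) = √(4.2356² + 2.5864²) = 4.9628 for independent samples with unequal variances.
With t* = 1.967, the margin is 1.967 × 4.9628 = 9.7618.
x̄₁ − x̄₂ = 379.1 − 323.9 = 55.2000; the interval is 55.2000 ± 9.7618 = (45.44, 64.96).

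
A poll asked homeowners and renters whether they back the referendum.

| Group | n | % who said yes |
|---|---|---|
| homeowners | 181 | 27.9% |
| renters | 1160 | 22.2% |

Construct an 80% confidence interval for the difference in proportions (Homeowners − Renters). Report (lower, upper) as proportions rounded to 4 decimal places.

The two standard errors are √(0.2790×0.7210/181) = 0.03334 and √(0.2220×0.7780/1160) = 0.01220.
Because the samples are independent, SE_diff = √(0.03334² + 0.01220²) = 0.03550.
Using z* = 1.282 for 80%, ME = 1.282 × 0.03550 = 0.04551.
p̂₁ − p̂₂ = 0.0570; interval 0.0570 ± 0.04551 gives (0.0115, 0.1025).

(0.0115, 0.1025)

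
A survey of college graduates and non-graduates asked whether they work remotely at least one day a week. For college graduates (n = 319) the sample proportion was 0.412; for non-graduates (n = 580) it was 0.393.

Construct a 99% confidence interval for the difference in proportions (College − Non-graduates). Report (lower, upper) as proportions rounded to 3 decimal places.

(-0.069, 0.107)

Each SE is √(p̂(1−p̂)/n): √(0.4120·0.5880/319) = 0.02756 and √(0.3930·0.6070/580) = 0.02028.
SE(p̂₁ − p̂₂) = √(SE₁² + SE₂²) = √(0.0007595536 + 0.0004112784) = 0.03422, since the two samples are independent.
At 99% confidence z* = 2.576; margin = 2.576 × 0.03422 = 0.08815.
The difference is 0.4120 − 0.3930 = 0.0190, so the interval is 0.0190 ± 0.08815 = (-0.069, 0.107).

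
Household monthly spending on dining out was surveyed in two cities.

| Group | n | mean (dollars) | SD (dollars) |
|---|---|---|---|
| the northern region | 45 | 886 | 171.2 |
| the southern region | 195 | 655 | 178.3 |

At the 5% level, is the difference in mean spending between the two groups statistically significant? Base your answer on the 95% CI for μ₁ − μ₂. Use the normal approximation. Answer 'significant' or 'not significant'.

Per-group SEs: s₁/√n₁ = 171.2/√45 = 25.5210, s₂/√n₂ = 178.3/√195 = 12.7683.
Unpooled SE of the difference: √(651.321441 + 163.02948489) = 28.5368.
Margin of error = z* · SE = 1.960 × 28.5368 = 55.9321.
x̄₁ − x̄₂ = 886 − 655 = 231.0000.
CI: 231.0000 ± 55.9321 = (175.0679, 286.9321).
The interval (175.0679, 286.9321) does not contain 0, so the difference is significant.

significant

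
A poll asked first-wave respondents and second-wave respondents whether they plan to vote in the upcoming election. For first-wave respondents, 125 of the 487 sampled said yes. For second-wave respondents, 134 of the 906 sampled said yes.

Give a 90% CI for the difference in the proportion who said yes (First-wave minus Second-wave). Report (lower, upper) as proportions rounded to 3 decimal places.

Sample proportions: 125/487 = 0.2567, 134/906 = 0.1479.
Each SE is √(p̂(1−p̂)/n): √(0.2567·0.7433/487) = 0.01979 and √(0.1479·0.8521/906) = 0.01179.
SE(p̂₁ − p̂₂) = √(SE₁² + SE₂²) = √(0.0003916441 + 0.0001390041) = 0.02304, since the two samples are independent.
At 90% confidence z* = 1.645; margin = 1.645 × 0.02304 = 0.03790.
The difference is 0.2567 − 0.1479 = 0.1088, so the interval is 0.1088 ± 0.03790 = (0.071, 0.147).

(0.071, 0.147)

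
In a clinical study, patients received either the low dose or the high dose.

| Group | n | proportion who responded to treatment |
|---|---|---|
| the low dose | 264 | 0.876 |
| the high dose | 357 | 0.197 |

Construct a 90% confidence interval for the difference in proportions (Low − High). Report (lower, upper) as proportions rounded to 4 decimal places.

(0.6309, 0.7271)

SE₁ = √(p̂₁(1−p̂₁)/n₁) = √(0.8760·0.1240/264) = 0.02028; SE₂ = √(0.1970·0.8030/357) = 0.02105.
Independent samples: SE of the difference = √(SE₁² + SE₂²) = √(0.0004112784 + 0.0004431025) = 0.02923.
z* for 90% confidence is 1.645, so the margin of error is 1.645 × 0.02923 = 0.04808.
Point estimate p̂₁ − p̂₂ = 0.8760 − 0.1970 = 0.6790.
0.6790 ± 0.04808 → (0.6309, 0.7271).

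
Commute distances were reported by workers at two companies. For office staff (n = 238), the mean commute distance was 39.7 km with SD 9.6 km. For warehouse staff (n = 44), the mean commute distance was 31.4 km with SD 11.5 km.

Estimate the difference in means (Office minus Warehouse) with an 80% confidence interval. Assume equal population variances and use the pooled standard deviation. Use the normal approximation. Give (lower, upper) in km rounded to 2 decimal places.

Pooled variance s_p² = [237·9.6² + 43·11.5²] / (238+44−2) = 98.3167, so s_p = 9.9155.
SE_diff = s_p·√(1/n₁ + 1/n₂) = 9.9155·√(1/238 + 1/44) = 1.6271.
z* = 1.282; margin = 1.282 × 1.6271 = 2.0859.
Difference = 39.7 − 31.4 = 8.3000.
8.3000 ± 2.0859 → (6.21, 10.39).

(6.21, 10.39)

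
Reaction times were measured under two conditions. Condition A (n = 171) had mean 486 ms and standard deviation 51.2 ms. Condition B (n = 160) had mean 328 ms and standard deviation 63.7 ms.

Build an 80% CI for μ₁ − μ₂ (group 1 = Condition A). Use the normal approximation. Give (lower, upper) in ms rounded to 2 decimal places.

Per-group SEs: s₁/√n₁ = 51.2/√171 = 3.9154, s₂/√n₂ = 63.7/√160 = 5.0359.
Unpooled SE of the difference: √(15.33035716 + 25.36028881) = 6.3789.
Margin of error = z* · SE = 1.282 × 6.3789 = 8.1777.
x̄₁ − x̄₂ = 486 − 328 = 158.0000.
CI: 158.0000 ± 8.1777 = (149.82, 166.18).

(149.82, 166.18)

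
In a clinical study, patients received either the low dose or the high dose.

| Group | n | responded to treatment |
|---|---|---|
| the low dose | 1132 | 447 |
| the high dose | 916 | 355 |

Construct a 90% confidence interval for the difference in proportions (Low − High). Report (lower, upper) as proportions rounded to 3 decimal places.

First, p̂₁ = 447/1132 = 0.3949; p̂₂ = 355/916 = 0.3876.
The two standard errors are √(0.3949×0.6051/1132) = 0.01453 and √(0.3876×0.6124/916) = 0.01610.
Because the samples are independent, SE_diff = √(0.01453² + 0.01610²) = 0.02169.
Using z* = 1.645 for 90%, ME = 1.645 × 0.02169 = 0.03568.
p̂₁ − p̂₂ = 0.0073; interval 0.0073 ± 0.03568 gives (-0.028, 0.043).

(-0.028, 0.043)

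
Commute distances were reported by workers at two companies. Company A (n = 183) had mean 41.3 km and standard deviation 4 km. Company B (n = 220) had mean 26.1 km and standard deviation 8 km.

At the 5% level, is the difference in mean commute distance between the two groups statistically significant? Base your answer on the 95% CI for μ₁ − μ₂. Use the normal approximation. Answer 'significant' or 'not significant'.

significant

SE₁ = s₁/√n₁ = 4/√183 = 0.2957; SE₂ = 8/√220 = 0.5394.
Independent samples, unequal variances: SE_diff = √(SE₁² + SE₂²) = √(0.08743849 + 0.29095236) = 0.6151.
z* = 1.960, so margin of error = 1.960 × 0.6151 = 1.2056.
Difference in means = 41.3 − 26.1 = 15.2000.
15.2000 ± 1.2056 → (13.9944, 16.4056).
The interval (13.9944, 16.4056) does not contain 0, so the difference is significant.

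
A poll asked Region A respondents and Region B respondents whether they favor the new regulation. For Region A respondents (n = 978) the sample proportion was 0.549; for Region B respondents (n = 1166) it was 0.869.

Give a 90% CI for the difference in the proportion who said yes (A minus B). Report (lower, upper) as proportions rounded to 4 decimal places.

(-0.3508, -0.2892)

Each SE is √(p̂(1−p̂)/n): √(0.5490·0.4510/978) = 0.01591 and √(0.8690·0.1310/1166) = 0.00988.
SE(p̂₁ − p̂₂) = √(SE₁² + SE₂²) = √(0.0002531281 + 0.0000976144) = 0.01873, since the two samples are independent.
At 90% confidence z* = 1.645; margin = 1.645 × 0.01873 = 0.03081.
The difference is 0.5490 − 0.8690 = -0.3200, so the interval is -0.3200 ± 0.03081 = (-0.3508, -0.2892).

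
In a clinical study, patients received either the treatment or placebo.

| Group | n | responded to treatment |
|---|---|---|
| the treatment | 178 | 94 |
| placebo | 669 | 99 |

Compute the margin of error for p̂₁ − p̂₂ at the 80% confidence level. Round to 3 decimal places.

p̂₁ = 94/178 = 0.5281 and p̂₂ = 99/669 = 0.1480.
SE₁ = √(p̂₁(1−p̂₁)/n₁) = √(0.5281·0.4719/178) = 0.03742; SE₂ = √(0.1480·0.8520/669) = 0.01373.
Independent samples: SE of the difference = √(SE₁² + SE₂²) = √(0.0014002564 + 0.0001885129) = 0.03986.
z* for 80% confidence is 1.282, so the margin of error is 1.282 × 0.03986 = 0.05110.

0.051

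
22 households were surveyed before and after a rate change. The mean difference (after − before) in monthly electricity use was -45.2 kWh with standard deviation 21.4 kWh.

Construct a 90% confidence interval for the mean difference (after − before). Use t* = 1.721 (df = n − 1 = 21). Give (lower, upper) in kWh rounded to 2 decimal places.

(-53.05, -37.35)

Paired design: SE = s_d/√n = 21.4/√22 = 4.5625.
t* = 1.721; margin of error = 1.721 × 4.5625 = 7.8521.
-45.2 ± 7.8521 → (-53.05, -37.35).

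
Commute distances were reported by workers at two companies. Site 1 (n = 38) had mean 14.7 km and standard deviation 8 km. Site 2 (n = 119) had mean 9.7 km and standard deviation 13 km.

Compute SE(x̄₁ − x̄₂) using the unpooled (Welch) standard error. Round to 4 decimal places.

Per-group SEs: s₁/√n₁ = 8/√38 = 1.2978, s₂/√n₂ = 13/√119 = 1.1917.
Unpooled SE of the difference: √(1.68428484 + 1.42014889) = 1.7619.

1.7619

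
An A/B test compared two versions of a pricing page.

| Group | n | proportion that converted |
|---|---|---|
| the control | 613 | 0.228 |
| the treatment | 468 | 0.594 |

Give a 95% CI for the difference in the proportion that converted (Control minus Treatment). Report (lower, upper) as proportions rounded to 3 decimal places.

SE₁ = √(p̂₁(1−p̂₁)/n₁) = √(0.2280·0.7720/613) = 0.01695; SE₂ = √(0.5940·0.4060/468) = 0.02270.
Independent samples: SE of the difference = √(SE₁² + SE₂²) = √(0.0002873025 + 0.00051529) = 0.02833.
z* for 95% confidence is 1.960, so the margin of error is 1.960 × 0.02833 = 0.05553.
Point estimate p̂₁ − p̂₂ = 0.2280 − 0.5940 = -0.3660.
-0.3660 ± 0.05553 → (-0.422, -0.310).

(-0.422, -0.310)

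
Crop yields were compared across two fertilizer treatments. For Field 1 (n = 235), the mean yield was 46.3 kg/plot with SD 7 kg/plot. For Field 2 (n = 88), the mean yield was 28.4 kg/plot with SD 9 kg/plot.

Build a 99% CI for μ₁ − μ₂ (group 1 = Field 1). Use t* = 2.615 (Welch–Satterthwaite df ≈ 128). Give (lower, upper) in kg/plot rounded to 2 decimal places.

(15.12, 20.68)

SE₁ = s₁/√n₁ = 7/√235 = 0.4566; SE₂ = 9/√88 = 0.9594.
Independent samples, unequal variances: SE_diff = √(SE₁² + SE₂²) = √(0.20848356 + 0.92044836) = 1.0625.
t* = 2.615, so margin of error = 2.615 × 1.0625 = 2.7784.
Difference in means = 46.3 − 28.4 = 17.9000.
17.9000 ± 2.7784 → (15.12, 20.68).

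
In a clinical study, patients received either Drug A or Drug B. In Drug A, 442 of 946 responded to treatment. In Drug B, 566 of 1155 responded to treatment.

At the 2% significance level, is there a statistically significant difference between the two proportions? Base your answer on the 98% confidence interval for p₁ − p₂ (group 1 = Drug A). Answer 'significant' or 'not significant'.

Sample proportions: 442/946 = 0.4672, 566/1155 = 0.4900.
Each SE is √(p̂(1−p̂)/n): √(0.4672·0.5328/946) = 0.01622 and √(0.4900·0.5100/1155) = 0.01471.
SE(p̂₁ − p̂₂) = √(SE₁² + SE₂²) = √(0.0002630884 + 0.0002163841) = 0.02190, since the two samples are independent.
At 98% confidence z* = 2.326; margin = 2.326 × 0.02190 = 0.05094.
The difference is 0.4672 − 0.4900 = -0.0228, so the interval is -0.0228 ± 0.05094 = (-0.07374, 0.02814).
The interval (-0.07374, 0.02814) contains 0, so the difference is not significant.

not significant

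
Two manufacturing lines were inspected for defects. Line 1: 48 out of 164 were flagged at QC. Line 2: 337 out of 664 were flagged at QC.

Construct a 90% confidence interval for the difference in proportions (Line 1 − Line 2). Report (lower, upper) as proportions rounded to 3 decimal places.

First, p̂₁ = 48/164 = 0.2927; p̂₂ = 337/664 = 0.5075.
The two standard errors are √(0.2927×0.7073/164) = 0.03553 and √(0.5075×0.4925/664) = 0.01940.
Because the samples are independent, SE_diff = √(0.03553² + 0.01940²) = 0.04048.
Using z* = 1.645 for 90%, ME = 1.645 × 0.04048 = 0.06659.
p̂₁ − p̂₂ = -0.2148; interval -0.2148 ± 0.06659 gives (-0.281, -0.148).

(-0.281, -0.148)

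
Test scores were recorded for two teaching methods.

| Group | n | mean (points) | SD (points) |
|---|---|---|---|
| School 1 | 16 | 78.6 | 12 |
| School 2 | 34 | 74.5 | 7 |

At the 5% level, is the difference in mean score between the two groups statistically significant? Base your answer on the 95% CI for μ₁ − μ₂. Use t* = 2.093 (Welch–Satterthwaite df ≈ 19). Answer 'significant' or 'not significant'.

not significant

Per-group SEs: s₁/√n₁ = 12/√16 = 3.0000, s₂/√n₂ = 7/√34 = 1.2005.
Unpooled SE of the difference: √(9.0 + 1.44120025) = 3.2313.
Margin of error = t* · SE = 2.093 × 3.2313 = 6.7631.
x̄₁ − x̄₂ = 78.6 − 74.5 = 4.1000.
CI: 4.1000 ± 6.7631 = (-2.6631, 10.8631).
The interval (-2.6631, 10.8631) contains 0, so the difference is not significant.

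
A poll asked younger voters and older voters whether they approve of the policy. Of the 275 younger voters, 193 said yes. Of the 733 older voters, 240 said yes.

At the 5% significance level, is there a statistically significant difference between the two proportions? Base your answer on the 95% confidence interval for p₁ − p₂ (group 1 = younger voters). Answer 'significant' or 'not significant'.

First, p̂₁ = 193/275 = 0.7018; p̂₂ = 240/733 = 0.3274.
The two standard errors are √(0.7018×0.2982/275) = 0.02759 and √(0.3274×0.6726/733) = 0.01733.
Because the samples are independent, SE_diff = √(0.02759² + 0.01733²) = 0.03258.
Using z* = 1.960 for 95%, ME = 1.960 × 0.03258 = 0.06386.
p̂₁ − p̂₂ = 0.3744; interval 0.3744 ± 0.06386 gives (0.31054, 0.43826).
The interval (0.31054, 0.43826) does not contain 0, so the difference is significant.

significant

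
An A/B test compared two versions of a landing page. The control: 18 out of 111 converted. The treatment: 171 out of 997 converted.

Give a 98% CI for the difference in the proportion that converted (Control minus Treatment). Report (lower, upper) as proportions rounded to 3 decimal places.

(-0.095, 0.077)

First, p̂₁ = 18/111 = 0.1622; p̂₂ = 171/997 = 0.1715.
The two standard errors are √(0.1622×0.8378/111) = 0.03499 and √(0.1715×0.8285/997) = 0.01194.
Because the samples are independent, SE_diff = √(0.03499² + 0.01194²) = 0.03697.
Using z* = 2.326 for 98%, ME = 2.326 × 0.03697 = 0.08599.
p̂₁ − p̂₂ = -0.0093; interval -0.0093 ± 0.08599 gives (-0.095, 0.077).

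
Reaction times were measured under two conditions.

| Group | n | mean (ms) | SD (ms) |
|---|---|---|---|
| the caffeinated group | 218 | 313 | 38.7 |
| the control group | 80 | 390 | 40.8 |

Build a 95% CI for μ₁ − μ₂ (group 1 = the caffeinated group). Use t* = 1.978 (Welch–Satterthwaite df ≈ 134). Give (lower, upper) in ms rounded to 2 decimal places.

(-87.41, -66.59)

SE₁ = s₁/√n₁ = 38.7/√218 = 2.6211; SE₂ = 40.8/√80 = 4.5616.
Independent samples, unequal variances: SE_diff = √(SE₁² + SE₂²) = √(6.87016521 + 20.80819456) = 5.2610.
t* = 1.978, so margin of error = 1.978 × 5.2610 = 10.4063.
Difference in means = 313 − 390 = -77.0000.
-77.0000 ± 10.4063 → (-87.41, -66.59).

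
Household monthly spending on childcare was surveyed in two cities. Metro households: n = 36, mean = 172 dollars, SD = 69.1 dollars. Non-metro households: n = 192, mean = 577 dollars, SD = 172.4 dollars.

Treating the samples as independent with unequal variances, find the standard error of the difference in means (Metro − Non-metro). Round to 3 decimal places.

SE₁ = s₁/√n₁ = 69.1/√36 = 11.5167; SE₂ = 172.4/√192 = 12.4419.
Independent samples, unequal variances: SE_diff = √(SE₁² + SE₂²) = √(132.63437889 + 154.80087561) = 16.9539.

16.954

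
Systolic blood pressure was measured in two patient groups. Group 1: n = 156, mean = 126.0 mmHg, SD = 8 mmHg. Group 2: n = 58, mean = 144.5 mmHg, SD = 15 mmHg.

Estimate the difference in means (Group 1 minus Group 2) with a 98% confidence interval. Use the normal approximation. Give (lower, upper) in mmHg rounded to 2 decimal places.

(-23.32, -13.68)

SE₁ = s₁/√n₁ = 8/√156 = 0.6405; SE₂ = 15/√58 = 1.9696.
Independent samples, unequal variances: SE_diff = √(SE₁² + SE₂²) = √(0.41024025 + 3.87932416) = 2.0711.
z* = 2.326, so margin of error = 2.326 × 2.0711 = 4.8174.
Difference in means = 126.0 − 144.5 = -18.5000.
-18.5000 ± 4.8174 → (-23.32, -13.68).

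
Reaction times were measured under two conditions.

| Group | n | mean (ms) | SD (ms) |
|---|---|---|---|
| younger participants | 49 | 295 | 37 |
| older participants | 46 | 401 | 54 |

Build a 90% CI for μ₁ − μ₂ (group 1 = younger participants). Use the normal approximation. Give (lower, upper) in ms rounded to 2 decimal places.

Per-group SEs: s₁/√n₁ = 37/√49 = 5.2857, s₂/√n₂ = 54/√46 = 7.9619.
Unpooled SE of the difference: √(27.93862449 + 63.39185161) = 9.5567.
Margin of error = z* · SE = 1.645 × 9.5567 = 15.7208.
x̄₁ − x̄₂ = 295 − 401 = -106.0000.
CI: -106.0000 ± 15.7208 = (-121.72, -90.28).

(-121.72, -90.28)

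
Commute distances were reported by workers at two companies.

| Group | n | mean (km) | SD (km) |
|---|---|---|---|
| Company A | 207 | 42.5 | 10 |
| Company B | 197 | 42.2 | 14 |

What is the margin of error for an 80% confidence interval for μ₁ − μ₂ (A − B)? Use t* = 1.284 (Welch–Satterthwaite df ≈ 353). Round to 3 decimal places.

SE₁ = s₁/√n₁ = 10/√207 = 0.6950; SE₂ = 14/√197 = 0.9975.
Independent samples, unequal variances: SE_diff = √(SE₁² + SE₂²) = √(0.483025 + 0.99500625) = 1.2157.
t* = 1.284, so margin of error = 1.284 × 1.2157 = 1.5610.

1.561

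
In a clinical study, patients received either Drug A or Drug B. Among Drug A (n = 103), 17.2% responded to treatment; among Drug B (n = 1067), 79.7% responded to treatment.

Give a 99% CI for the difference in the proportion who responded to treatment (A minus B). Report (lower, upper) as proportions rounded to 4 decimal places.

SE₁ = √(p̂₁(1−p̂₁)/n₁) = √(0.1720·0.8280/103) = 0.03718; SE₂ = √(0.7970·0.2030/1067) = 0.01231.
Independent samples: SE of the difference = √(SE₁² + SE₂²) = √(0.0013823524 + 0.0001515361) = 0.03916.
z* for 99% confidence is 2.576, so the margin of error is 2.576 × 0.03916 = 0.10088.
Point estimate p̂₁ − p̂₂ = 0.1720 − 0.7970 = -0.6250.
-0.6250 ± 0.10088 → (-0.7259, -0.5241).

(-0.7259, -0.5241)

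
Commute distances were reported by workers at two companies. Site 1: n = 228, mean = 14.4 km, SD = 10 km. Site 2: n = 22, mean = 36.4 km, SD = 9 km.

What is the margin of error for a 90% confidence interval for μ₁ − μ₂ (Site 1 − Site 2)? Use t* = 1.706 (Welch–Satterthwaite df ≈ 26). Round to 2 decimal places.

3.46

SE₁ = s₁/√n₁ = 10/√228 = 0.6623; SE₂ = 9/√22 = 1.9188.
Independent samples, unequal variances: SE_diff = √(SE₁² + SE₂²) = √(0.43864129 + 3.68179344) = 2.0299.
t* = 1.706, so margin of error = 1.706 × 2.0299 = 3.4630.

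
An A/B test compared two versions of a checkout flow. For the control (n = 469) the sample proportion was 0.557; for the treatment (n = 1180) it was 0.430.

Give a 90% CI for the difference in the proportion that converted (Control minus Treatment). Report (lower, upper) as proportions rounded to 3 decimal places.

(0.082, 0.172)

SE₁ = √(p̂₁(1−p̂₁)/n₁) = √(0.5570·0.4430/469) = 0.02294; SE₂ = √(0.4300·0.5700/1180) = 0.01441.
Independent samples: SE of the difference = √(SE₁² + SE₂²) = √(0.0005262436 + 0.0002076481) = 0.02709.
z* for 90% confidence is 1.645, so the margin of error is 1.645 × 0.02709 = 0.04456.
Point estimate p̂₁ − p̂₂ = 0.5570 − 0.4300 = 0.1270.
0.1270 ± 0.04456 → (0.082, 0.172).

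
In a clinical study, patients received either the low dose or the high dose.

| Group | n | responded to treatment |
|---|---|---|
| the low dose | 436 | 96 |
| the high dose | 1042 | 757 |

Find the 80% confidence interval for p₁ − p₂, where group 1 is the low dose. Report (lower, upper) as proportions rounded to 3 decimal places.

p̂₁ = 96/436 = 0.2202 and p̂₂ = 757/1042 = 0.7265.
SE₁ = √(p̂₁(1−p̂₁)/n₁) = √(0.2202·0.7798/436) = 0.01985; SE₂ = √(0.7265·0.2735/1042) = 0.01381.
Independent samples: SE of the difference = √(SE₁² + SE₂²) = √(0.0003940225 + 0.0001907161) = 0.02418.
z* for 80% confidence is 1.282, so the margin of error is 1.282 × 0.02418 = 0.03100.
Point estimate p̂₁ − p̂₂ = 0.2202 − 0.7265 = -0.5063.
-0.5063 ± 0.03100 → (-0.537, -0.475).

(-0.537, -0.475)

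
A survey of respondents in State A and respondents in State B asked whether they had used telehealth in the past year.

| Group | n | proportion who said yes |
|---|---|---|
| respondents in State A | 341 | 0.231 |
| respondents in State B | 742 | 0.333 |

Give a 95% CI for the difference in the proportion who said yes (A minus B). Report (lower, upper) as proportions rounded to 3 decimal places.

The two standard errors are √(0.2310×0.7690/341) = 0.02282 and √(0.3330×0.6670/742) = 0.01730.
Because the samples are independent, SE_diff = √(0.02282² + 0.01730²) = 0.02864.
Using z* = 1.960 for 95%, ME = 1.960 × 0.02864 = 0.05613.
p̂₁ − p̂₂ = -0.1020; interval -0.1020 ± 0.05613 gives (-0.158, -0.046).

(-0.158, -0.046)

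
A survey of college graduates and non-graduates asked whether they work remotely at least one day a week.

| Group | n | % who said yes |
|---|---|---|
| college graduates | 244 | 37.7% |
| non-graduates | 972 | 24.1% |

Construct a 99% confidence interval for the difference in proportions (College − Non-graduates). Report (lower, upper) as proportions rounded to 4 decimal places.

(0.0486, 0.2234)

Each SE is √(p̂(1−p̂)/n): √(0.3770·0.6230/244) = 0.03103 and √(0.2410·0.7590/972) = 0.01372.
SE(p̂₁ − p̂₂) = √(SE₁² + SE₂²) = √(0.0009628609 + 0.0001882384) = 0.03393, since the two samples are independent.
At 99% confidence z* = 2.576; margin = 2.576 × 0.03393 = 0.08740.
The difference is 0.3770 − 0.2410 = 0.1360, so the interval is 0.1360 ± 0.08740 = (0.0486, 0.2234).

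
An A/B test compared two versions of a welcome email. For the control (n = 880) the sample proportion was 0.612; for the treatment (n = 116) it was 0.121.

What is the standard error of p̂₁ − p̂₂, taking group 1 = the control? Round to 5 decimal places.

0.03445

The two standard errors are √(0.6120×0.3880/880) = 0.01643 and √(0.1210×0.8790/116) = 0.03028.
Because the samples are independent, SE_diff = √(0.01643² + 0.03028²) = 0.03445.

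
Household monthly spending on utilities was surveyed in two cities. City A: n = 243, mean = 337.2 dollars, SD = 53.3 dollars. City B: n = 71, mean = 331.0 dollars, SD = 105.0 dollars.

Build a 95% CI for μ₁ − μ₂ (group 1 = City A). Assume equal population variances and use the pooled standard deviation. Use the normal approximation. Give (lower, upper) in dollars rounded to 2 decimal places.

(-11.88, 24.28)

Pooled variance s_p² = [242·53.3² + 70·105.0²] / (243+71−2) = 4677.0685, so s_p = 68.3891.
SE_diff = s_p·√(1/n₁ + 1/n₂) = 68.3891·√(1/243 + 1/71) = 9.2261.
z* = 1.960; margin = 1.960 × 9.2261 = 18.0832.
Difference = 337.2 − 331.0 = 6.2000.
6.2000 ± 18.0832 → (-11.88, 24.28).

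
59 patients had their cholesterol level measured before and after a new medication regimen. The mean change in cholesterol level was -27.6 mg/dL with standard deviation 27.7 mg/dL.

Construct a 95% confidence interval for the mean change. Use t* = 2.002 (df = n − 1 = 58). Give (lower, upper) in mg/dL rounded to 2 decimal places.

Paired design: SE = s_d/√n = 27.7/√59 = 3.6062.
t* = 2.002; margin of error = 2.002 × 3.6062 = 7.2196.
-27.6 ± 7.2196 → (-34.82, -20.38).

(-34.82, -20.38)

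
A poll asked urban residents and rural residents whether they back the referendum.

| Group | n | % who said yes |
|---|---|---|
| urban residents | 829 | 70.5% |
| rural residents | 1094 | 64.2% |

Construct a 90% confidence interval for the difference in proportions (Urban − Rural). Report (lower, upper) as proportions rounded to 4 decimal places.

(0.0277, 0.0983)

Each SE is √(p̂(1−p̂)/n): √(0.7050·0.2950/829) = 0.01584 and √(0.6420·0.3580/1094) = 0.01449.
SE(p̂₁ − p̂₂) = √(SE₁² + SE₂²) = √(0.0002509056 + 0.0002099601) = 0.02147, since the two samples are independent.
At 90% confidence z* = 1.645; margin = 1.645 × 0.02147 = 0.03532.
The difference is 0.7050 − 0.6420 = 0.0630, so the interval is 0.0630 ± 0.03532 = (0.0277, 0.0983).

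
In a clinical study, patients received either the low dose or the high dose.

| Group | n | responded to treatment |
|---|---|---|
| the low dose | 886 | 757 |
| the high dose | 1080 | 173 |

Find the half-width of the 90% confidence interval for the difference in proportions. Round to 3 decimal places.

p̂₁ = 757/886 = 0.8544 and p̂₂ = 173/1080 = 0.1602.
SE₁ = √(p̂₁(1−p̂₁)/n₁) = √(0.8544·0.1456/886) = 0.01185; SE₂ = √(0.1602·0.8398/1080) = 0.01116.
Independent samples: SE of the difference = √(SE₁² + SE₂²) = √(0.0001404225 + 0.0001245456) = 0.01628.
z* for 90% confidence is 1.645, so the margin of error is 1.645 × 0.01628 = 0.02678.

0.027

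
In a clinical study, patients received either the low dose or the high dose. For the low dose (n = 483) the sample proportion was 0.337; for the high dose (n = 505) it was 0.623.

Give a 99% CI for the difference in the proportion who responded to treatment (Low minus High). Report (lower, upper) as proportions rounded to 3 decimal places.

SE₁ = √(p̂₁(1−p̂₁)/n₁) = √(0.3370·0.6630/483) = 0.02151; SE₂ = √(0.6230·0.3770/505) = 0.02157.
Independent samples: SE of the difference = √(SE₁² + SE₂²) = √(0.0004626801 + 0.0004652649) = 0.03046.
z* for 99% confidence is 2.576, so the margin of error is 2.576 × 0.03046 = 0.07846.
Point estimate p̂₁ − p̂₂ = 0.3370 − 0.6230 = -0.2860.
-0.2860 ± 0.07846 → (-0.364, -0.208).

(-0.364, -0.208)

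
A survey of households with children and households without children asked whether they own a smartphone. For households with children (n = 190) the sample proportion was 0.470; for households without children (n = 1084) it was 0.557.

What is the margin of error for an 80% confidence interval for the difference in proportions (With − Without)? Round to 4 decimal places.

0.0503

Each SE is √(p̂(1−p̂)/n): √(0.4700·0.5300/190) = 0.03621 and √(0.5570·0.4430/1084) = 0.01509.
SE(p̂₁ − p̂₂) = √(SE₁² + SE₂²) = √(0.0013111641 + 0.0002277081) = 0.03923, since the two samples are independent.
At 80% confidence z* = 1.282; margin = 1.282 × 0.03923 = 0.05029.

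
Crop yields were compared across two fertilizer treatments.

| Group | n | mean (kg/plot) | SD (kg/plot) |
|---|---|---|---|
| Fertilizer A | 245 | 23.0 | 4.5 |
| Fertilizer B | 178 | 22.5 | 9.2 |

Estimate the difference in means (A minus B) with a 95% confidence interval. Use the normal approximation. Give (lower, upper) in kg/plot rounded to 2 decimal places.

SE₁ = s₁/√n₁ = 4.5/√245 = 0.2875; SE₂ = 9.2/√178 = 0.6896.
Independent samples, unequal variances: SE_diff = √(SE₁² + SE₂²) = √(0.08265625 + 0.47554816) = 0.7471.
z* = 1.960, so margin of error = 1.960 × 0.7471 = 1.4643.
Difference in means = 23.0 − 22.5 = 0.5000.
0.5000 ± 1.4643 → (-0.96, 1.96).

(-0.96, 1.96)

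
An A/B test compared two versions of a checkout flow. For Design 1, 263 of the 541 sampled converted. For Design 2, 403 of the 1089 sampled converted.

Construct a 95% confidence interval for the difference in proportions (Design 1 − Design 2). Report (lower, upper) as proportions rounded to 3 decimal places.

p̂₁ = 263/541 = 0.4861 and p̂₂ = 403/1089 = 0.3701.
SE₁ = √(p̂₁(1−p̂₁)/n₁) = √(0.4861·0.5139/541) = 0.02149; SE₂ = √(0.3701·0.6299/1089) = 0.01463.
Independent samples: SE of the difference = √(SE₁² + SE₂²) = √(0.0004618201 + 0.0002140369) = 0.02600.
z* for 95% confidence is 1.960, so the margin of error is 1.960 × 0.02600 = 0.05096.
Point estimate p̂₁ − p̂₂ = 0.4861 − 0.3701 = 0.1160.
0.1160 ± 0.05096 → (0.065, 0.167).

(0.065, 0.167)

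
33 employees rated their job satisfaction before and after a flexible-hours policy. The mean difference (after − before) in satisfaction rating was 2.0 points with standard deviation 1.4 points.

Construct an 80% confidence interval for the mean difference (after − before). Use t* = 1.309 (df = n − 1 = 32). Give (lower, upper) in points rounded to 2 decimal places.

Paired design: SE = s_d/√n = 1.4/√33 = 0.2437.
t* = 1.309; margin of error = 1.309 × 0.2437 = 0.3190.
2.0 ± 0.3190 → (1.68, 2.32).

(1.68, 2.32)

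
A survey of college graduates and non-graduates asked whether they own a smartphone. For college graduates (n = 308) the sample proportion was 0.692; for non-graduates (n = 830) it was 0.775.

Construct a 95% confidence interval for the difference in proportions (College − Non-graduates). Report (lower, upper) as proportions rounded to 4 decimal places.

SE₁ = √(p̂₁(1−p̂₁)/n₁) = √(0.6920·0.3080/308) = 0.02631; SE₂ = √(0.7750·0.2250/830) = 0.01449.
Independent samples: SE of the difference = √(SE₁² + SE₂²) = √(0.0006922161 + 0.0002099601) = 0.03004.
z* for 95% confidence is 1.960, so the margin of error is 1.960 × 0.03004 = 0.05888.
Point estimate p̂₁ − p̂₂ = 0.6920 − 0.7750 = -0.0830.
-0.0830 ± 0.05888 → (-0.1419, -0.0241).

(-0.1419, -0.0241)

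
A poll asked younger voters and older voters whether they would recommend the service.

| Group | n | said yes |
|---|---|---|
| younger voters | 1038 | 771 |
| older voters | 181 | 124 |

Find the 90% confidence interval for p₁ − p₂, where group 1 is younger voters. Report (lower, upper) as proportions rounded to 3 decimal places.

First, p̂₁ = 771/1038 = 0.7428; p̂₂ = 124/181 = 0.6851.
The two standard errors are √(0.7428×0.2572/1038) = 0.01357 and √(0.6851×0.3149/181) = 0.03452.
Because the samples are independent, SE_diff = √(0.01357² + 0.03452²) = 0.03709.
Using z* = 1.645 for 90%, ME = 1.645 × 0.03709 = 0.06101.
p̂₁ − p̂₂ = 0.0577; interval 0.0577 ± 0.06101 gives (-0.003, 0.119).

(-0.003, 0.119)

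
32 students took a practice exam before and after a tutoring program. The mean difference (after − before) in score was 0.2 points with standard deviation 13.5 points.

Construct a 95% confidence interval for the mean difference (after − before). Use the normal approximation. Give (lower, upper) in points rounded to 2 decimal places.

Paired design: SE = s_d/√n = 13.5/√32 = 2.3865.
z* = 1.960; margin of error = 1.960 × 2.3865 = 4.6775.
0.2 ± 4.6775 → (-4.48, 4.88).

(-4.48, 4.88)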